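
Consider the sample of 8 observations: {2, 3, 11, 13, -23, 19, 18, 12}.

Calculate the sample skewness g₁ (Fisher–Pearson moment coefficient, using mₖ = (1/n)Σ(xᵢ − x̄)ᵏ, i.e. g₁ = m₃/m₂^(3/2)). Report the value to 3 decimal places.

x̄ = (2 + 3 + 11 + 13 - 23 + 19 + 18 + 12) / 8 = 6.8750
deviations (xᵢ − x̄): -4.8750, -3.8750, 4.1250, 6.1250, -29.8750, 12.1250, 11.1250, 5.1250
Σ(xᵢ − x̄)² = 1282.8750 ⇒ m₂ = 1282.8750/8 = 160.35938
Σ(xᵢ − x̄)³ = -23243.9063 ⇒ m₃ = -23243.9063/8 = -2905.48828
m₂^(3/2) = 160.35938^(1.5) = 2030.68019
g₁ = m₃ / m₂^(3/2) = -2905.48828 / 2030.68019 ≈ -1.431

-1.431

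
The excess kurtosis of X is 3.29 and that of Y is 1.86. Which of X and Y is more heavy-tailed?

X

Higher excess kurtosis ⇒ heavier tails relative to the normal distribution.
3.29 vs 1.86: the larger is 3.29, so X has heavier tails.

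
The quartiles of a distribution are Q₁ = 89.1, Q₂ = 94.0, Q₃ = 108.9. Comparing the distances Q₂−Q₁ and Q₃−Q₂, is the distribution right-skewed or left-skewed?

right-skewed

Q₂ − Q₁ = 4.9;  Q₃ − Q₂ = 14.9
Q₃ − Q₂ > Q₂ − Q₁ ⇒ the upper half is more spread out ⇒ right-skewed.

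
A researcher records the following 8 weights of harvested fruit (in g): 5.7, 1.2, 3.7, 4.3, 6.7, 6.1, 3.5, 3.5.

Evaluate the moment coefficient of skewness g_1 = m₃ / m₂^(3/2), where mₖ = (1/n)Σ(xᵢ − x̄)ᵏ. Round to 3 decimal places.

x̄ = (5.7 + 1.2 + 3.7 + 4.3 + 6.7 + 6.1 + 3.5 + 3.5) / 8 = 4.3375
deviations (xᵢ − x̄): 1.3625, -3.1375, -0.6375, -0.0375, 2.3625, 1.7625, -0.8375, -0.8375
Σ(xᵢ − x̄)² = 22.1988 ⇒ m₂ = 22.1988/8 = 2.77484
Σ(xᵢ − x̄)³ = -11.1288 ⇒ m₃ = -11.1288/8 = -1.39110
m₂^(3/2) = 2.77484^(1.5) = 4.62230
g_1 = m₃ / m₂^(3/2) = -1.39110 / 4.62230 ≈ -0.301

-0.301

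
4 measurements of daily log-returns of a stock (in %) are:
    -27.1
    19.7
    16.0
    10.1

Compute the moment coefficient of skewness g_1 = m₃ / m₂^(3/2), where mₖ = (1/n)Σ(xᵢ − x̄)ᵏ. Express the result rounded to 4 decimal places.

x̄ = (-27.1 + 19.7 + 16.0 + 10.1) / 4 = 4.6750
deviations (xᵢ − x̄): -31.7750, 15.0250, 11.3250, 5.4250
Σ(xᵢ − x̄)² = 1393.0875 ⇒ m₂ = 1393.0875/4 = 348.27188
Σ(xᵢ − x̄)³ = -27077.5894 ⇒ m₃ = -27077.5894/4 = -6769.39734
m₂^(3/2) = 348.27188^(1.5) = 6499.46495
g_1 = m₃ / m₂^(3/2) = -6769.39734 / 6499.46495 ≈ -1.0415

-1.0415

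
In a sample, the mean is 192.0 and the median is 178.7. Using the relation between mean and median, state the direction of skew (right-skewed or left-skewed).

mean − median = 192.0 − 178.7 = 13.3
mean > median ⇒ the longer tail is on the right ⇒ right-skewed (positively skewed).

right-skewed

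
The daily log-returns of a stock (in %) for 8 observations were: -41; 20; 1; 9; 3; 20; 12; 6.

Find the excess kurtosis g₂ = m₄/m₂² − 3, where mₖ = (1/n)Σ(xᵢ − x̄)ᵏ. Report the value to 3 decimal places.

1.771

x̄ = 3.7500
Σ(xᵢ − x̄)² = 2639.5000 ⇒ m₂ = 329.93750
Σ(xᵢ − x̄)⁴ = 4155189.9063 ⇒ m₄ = 519398.73828
m₂² = 108858.75391
g₂ = m₄/m₂² − 3 = 4.77131 − 3 ≈ 1.771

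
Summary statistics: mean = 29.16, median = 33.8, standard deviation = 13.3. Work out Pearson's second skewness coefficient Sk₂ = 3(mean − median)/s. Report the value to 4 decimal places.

Sk₂ = 3(29.16 − 33.8) / 13.3 = 3 × -4.6400 / 13.3
    = -13.9200 / 13.3 ≈ -1.0466

-1.0466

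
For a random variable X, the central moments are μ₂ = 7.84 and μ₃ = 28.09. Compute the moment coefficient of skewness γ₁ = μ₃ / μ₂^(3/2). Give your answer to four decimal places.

σ = √μ₂ = √7.84 = 2.80000
σ³ = μ₂^(3/2) = 21.95200
γ₁ = μ₃/σ³ = 28.09 / 21.95200 ≈ 1.2796

1.2796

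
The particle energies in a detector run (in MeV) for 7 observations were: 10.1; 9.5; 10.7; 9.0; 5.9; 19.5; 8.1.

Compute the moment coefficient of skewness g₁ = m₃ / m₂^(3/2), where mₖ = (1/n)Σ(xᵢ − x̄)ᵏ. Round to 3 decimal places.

x̄ = (10.1 + 9.5 + 10.7 + 9.0 + 5.9 + 19.5 + 8.1) / 7 = 10.4000
deviations (xᵢ − x̄): -0.3000, -0.9000, 0.3000, -1.4000, -4.5000, 9.1000, -2.3000
Σ(xᵢ − x̄)² = 111.3000 ⇒ m₂ = 111.3000/7 = 15.90000
Σ(xᵢ − x̄)³ = 646.8060 ⇒ m₃ = 646.8060/7 = 92.40086
m₂^(3/2) = 15.90000^(1.5) = 63.40094
g₁ = m₃ / m₂^(3/2) = 92.40086 / 63.40094 ≈ 1.457

1.457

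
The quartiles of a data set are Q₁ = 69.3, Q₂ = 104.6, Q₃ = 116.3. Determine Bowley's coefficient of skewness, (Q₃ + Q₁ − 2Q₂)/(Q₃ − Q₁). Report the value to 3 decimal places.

-0.502

numerator: Q₃ + Q₁ − 2Q₂ = 116.3 + 69.3 − 2×104.6 = -23.6000
denominator: Q₃ − Q₁ = 116.3 − 69.3 = 47.0000
Bowley skewness = -23.6000 / 47.0000 ≈ -0.502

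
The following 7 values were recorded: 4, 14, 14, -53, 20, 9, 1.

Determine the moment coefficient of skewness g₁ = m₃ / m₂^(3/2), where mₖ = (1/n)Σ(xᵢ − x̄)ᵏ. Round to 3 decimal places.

-1.759

x̄ = (4 + 14 + 14 - 53 + 20 + 9 + 1) / 7 = 1.2857
deviations (xᵢ − x̄): 2.7143, 12.7143, 12.7143, -54.2857, 18.7143, 7.7143, -0.2857
Σ(xᵢ − x̄)² = 3687.4286 ⇒ m₂ = 3687.4286/7 = 526.77551
Σ(xᵢ − x̄)³ = -148832.8163 ⇒ m₃ = -148832.8163/7 = -21261.83090
m₂^(3/2) = 526.77551^(1.5) = 12090.33584
g₁ = m₃ / m₂^(3/2) = -21261.83090 / 12090.33584 ≈ -1.759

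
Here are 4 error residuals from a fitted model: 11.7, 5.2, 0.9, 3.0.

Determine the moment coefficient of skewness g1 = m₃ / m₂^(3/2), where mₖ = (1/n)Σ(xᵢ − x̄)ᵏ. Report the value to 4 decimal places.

0.6947

x̄ = (11.7 + 5.2 + 0.9 + 3.0) / 4 = 5.2000
deviations (xᵢ − x̄): 6.5000, 0.0000, -4.3000, -2.2000
Σ(xᵢ − x̄)² = 65.5800 ⇒ m₂ = 65.5800/4 = 16.39500
Σ(xᵢ − x̄)³ = 184.4700 ⇒ m₃ = 184.4700/4 = 46.11750
m₂^(3/2) = 16.39500^(1.5) = 66.38457
g1 = m₃ / m₂^(3/2) = 46.11750 / 66.38457 ≈ 0.6947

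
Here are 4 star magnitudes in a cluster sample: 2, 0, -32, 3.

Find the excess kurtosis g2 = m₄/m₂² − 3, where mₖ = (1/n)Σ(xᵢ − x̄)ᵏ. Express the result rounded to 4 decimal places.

x̄ = -6.7500
Σ(xᵢ − x̄)² = 854.7500 ⇒ m₂ = 213.68750
Σ(xᵢ − x̄)⁴ = 423460.5781 ⇒ m₄ = 105865.14453
m₂² = 45662.34766
g2 = m₄/m₂² − 3 = 2.31843 − 3 ≈ -0.6816

-0.6816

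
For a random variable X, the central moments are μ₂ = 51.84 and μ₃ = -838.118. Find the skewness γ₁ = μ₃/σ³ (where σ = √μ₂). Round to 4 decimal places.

σ = √μ₂ = √51.84 = 7.20000
σ³ = μ₂^(3/2) = 373.24800
γ₁ = μ₃/σ³ = -838.118 / 373.24800 ≈ -2.2455

-2.2455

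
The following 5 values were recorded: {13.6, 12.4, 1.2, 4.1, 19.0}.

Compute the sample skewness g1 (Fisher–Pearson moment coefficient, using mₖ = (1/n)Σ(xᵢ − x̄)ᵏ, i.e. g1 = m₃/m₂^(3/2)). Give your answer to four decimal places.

-0.0982

x̄ = (13.6 + 12.4 + 1.2 + 4.1 + 19.0) / 5 = 10.0600
deviations (xᵢ − x̄): 3.5400, 2.3400, -8.8600, -5.9600, 8.9400
Σ(xᵢ − x̄)² = 211.9520 ⇒ m₂ = 211.9520/5 = 42.39040
Σ(xᵢ − x̄)³ = -135.5234 ⇒ m₃ = -135.5234/5 = -27.10469
m₂^(3/2) = 42.39040^(1.5) = 275.99504
g1 = m₃ / m₂^(3/2) = -27.10469 / 275.99504 ≈ -0.0982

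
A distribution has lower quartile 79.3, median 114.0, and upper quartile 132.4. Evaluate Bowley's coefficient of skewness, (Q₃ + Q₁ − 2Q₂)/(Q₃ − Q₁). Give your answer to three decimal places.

-0.307

numerator: Q₃ + Q₁ − 2Q₂ = 132.4 + 79.3 − 2×114.0 = -16.3000
denominator: Q₃ − Q₁ = 132.4 − 79.3 = 53.1000
Bowley skewness = -16.3000 / 53.1000 ≈ -0.307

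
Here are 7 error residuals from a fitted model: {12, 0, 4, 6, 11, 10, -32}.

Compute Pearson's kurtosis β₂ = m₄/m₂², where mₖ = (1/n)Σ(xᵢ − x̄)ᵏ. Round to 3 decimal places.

4.474

x̄ = 1.5714
Σ(xᵢ − x̄)² = 1423.7143 ⇒ m₂ = 203.38776
Σ(xᵢ − x̄)⁴ = 1295423.8426 ⇒ m₄ = 185060.54894
m₂² = 41366.57893
β₂ = m₄/m₂² = 185060.54894 / 41366.57893 ≈ 4.474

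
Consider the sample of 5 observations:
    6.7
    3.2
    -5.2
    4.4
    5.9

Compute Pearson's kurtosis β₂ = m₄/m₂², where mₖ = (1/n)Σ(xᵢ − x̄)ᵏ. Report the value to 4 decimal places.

x̄ = 3.0000
Σ(xᵢ − x̄)² = 91.3400 ⇒ m₂ = 18.26800
Σ(xᵢ − x̄)⁴ = 4783.2050 ⇒ m₄ = 956.64100
m₂² = 333.71982
β₂ = m₄/m₂² = 956.64100 / 333.71982 ≈ 2.8666

2.8666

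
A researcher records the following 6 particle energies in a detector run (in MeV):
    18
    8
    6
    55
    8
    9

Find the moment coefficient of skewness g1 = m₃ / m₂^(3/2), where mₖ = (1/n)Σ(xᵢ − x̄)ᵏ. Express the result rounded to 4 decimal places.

x̄ = (18 + 8 + 6 + 55 + 8 + 9) / 6 = 17.3333
deviations (xᵢ − x̄): 0.6667, -9.3333, -11.3333, 37.6667, -9.3333, -8.3333
Σ(xᵢ − x̄)² = 1791.3333 ⇒ m₂ = 1791.3333/6 = 298.55556
Σ(xᵢ − x̄)³ = 49780.4444 ⇒ m₃ = 49780.4444/6 = 8296.74074
m₂^(3/2) = 298.55556^(1.5) = 5158.66986
g1 = m₃ / m₂^(3/2) = 8296.74074 / 5158.66986 ≈ 1.6083

1.6083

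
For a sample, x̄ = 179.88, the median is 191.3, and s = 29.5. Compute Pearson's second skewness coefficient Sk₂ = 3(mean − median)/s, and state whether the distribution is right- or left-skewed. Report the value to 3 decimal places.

Sk₂ = 3(179.88 − 191.3) / 29.5 = 3 × -11.4200 / 29.5
    = -34.2600 / 29.5 ≈ -1.161
Sk₂ < 0 ⇒ mean < median ⇒ left-skewed (negative skew).

-1.161, left-skewed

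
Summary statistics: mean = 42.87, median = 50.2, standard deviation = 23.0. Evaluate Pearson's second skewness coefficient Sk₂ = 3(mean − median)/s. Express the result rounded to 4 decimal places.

-0.9561

Sk₂ = 3(42.87 − 50.2) / 23.0 = 3 × -7.3300 / 23.0
    = -21.9900 / 23.0 ≈ -0.9561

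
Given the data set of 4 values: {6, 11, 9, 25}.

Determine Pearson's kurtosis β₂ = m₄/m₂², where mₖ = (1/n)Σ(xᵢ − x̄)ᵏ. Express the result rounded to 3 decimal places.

x̄ = 12.7500
Σ(xᵢ − x̄)² = 212.7500 ⇒ m₂ = 53.18750
Σ(xᵢ − x̄)⁴ = 24801.8281 ⇒ m₄ = 6200.45703
m₂² = 2828.91016
β₂ = m₄/m₂² = 6200.45703 / 2828.91016 ≈ 2.192

2.192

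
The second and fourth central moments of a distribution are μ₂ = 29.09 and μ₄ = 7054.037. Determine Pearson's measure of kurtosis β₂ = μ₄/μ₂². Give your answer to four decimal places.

8.3359

μ₂² = 29.09² = 846.22810
μ₄/μ₂² = 7054.037 / 846.22810 = 8.33586
β₂ ≈ 8.3359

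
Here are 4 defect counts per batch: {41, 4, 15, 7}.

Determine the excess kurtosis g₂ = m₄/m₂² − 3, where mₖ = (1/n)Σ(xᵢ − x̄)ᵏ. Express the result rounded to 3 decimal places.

-0.883

x̄ = 16.7500
Σ(xᵢ − x̄)² = 848.7500 ⇒ m₂ = 212.18750
Σ(xᵢ − x̄)⁴ = 381290.3281 ⇒ m₄ = 95322.58203
m₂² = 45023.53516
g₂ = m₄/m₂² − 3 = 2.11717 − 3 ≈ -0.883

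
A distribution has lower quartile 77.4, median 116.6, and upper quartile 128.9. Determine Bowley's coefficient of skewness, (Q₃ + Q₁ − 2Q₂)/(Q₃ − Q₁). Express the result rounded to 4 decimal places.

numerator: Q₃ + Q₁ − 2Q₂ = 128.9 + 77.4 − 2×116.6 = -26.9000
denominator: Q₃ − Q₁ = 128.9 − 77.4 = 51.5000
Bowley skewness = -26.9000 / 51.5000 ≈ -0.5223

-0.5223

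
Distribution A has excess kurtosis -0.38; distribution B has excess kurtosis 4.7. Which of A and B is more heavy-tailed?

Higher excess kurtosis ⇒ heavier tails relative to the normal distribution.
-0.38 vs 4.7: the larger is 4.7, so B has heavier tails. (B is leptokurtic — heavier-than-normal tails; the other is platykurtic.)

B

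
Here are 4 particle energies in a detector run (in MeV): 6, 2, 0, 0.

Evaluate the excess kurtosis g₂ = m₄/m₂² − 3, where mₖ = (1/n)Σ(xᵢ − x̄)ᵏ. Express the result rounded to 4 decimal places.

x̄ = 2.0000
Σ(xᵢ − x̄)² = 24.0000 ⇒ m₂ = 6.00000
Σ(xᵢ − x̄)⁴ = 288.0000 ⇒ m₄ = 72.00000
m₂² = 36.00000
g₂ = m₄/m₂² − 3 = 2.00000 − 3 ≈ -1.0000

-1.0000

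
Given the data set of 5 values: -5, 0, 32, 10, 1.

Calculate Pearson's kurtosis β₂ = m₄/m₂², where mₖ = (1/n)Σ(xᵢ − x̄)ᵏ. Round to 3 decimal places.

x̄ = 7.6000
Σ(xᵢ − x̄)² = 861.2000 ⇒ m₂ = 172.24000
Σ(xᵢ − x̄)⁴ = 384925.1360 ⇒ m₄ = 76985.02720
m₂² = 29666.61760
β₂ = m₄/m₂² = 76985.02720 / 29666.61760 ≈ 2.595

2.595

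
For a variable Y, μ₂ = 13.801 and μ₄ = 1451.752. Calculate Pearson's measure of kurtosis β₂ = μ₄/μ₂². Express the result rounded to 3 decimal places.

μ₂² = 13.801² = 190.46760
μ₄/μ₂² = 1451.752 / 190.46760 = 7.62204
β₂ ≈ 7.622

7.622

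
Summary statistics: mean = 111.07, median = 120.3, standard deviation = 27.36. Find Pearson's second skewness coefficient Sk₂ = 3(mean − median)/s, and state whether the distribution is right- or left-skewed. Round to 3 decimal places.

-1.012, left-skewed

Sk₂ = 3(111.07 − 120.3) / 27.36 = 3 × -9.2300 / 27.36
    = -27.6900 / 27.36 ≈ -1.012
Sk₂ < 0 ⇒ mean < median ⇒ left-skewed (negative skew).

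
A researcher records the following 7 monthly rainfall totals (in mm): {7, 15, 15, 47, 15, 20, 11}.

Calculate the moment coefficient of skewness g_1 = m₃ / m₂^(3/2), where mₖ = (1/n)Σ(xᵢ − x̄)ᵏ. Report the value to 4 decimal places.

1.6461

x̄ = (7 + 15 + 15 + 47 + 15 + 20 + 11) / 7 = 18.5714
deviations (xᵢ − x̄): -11.5714, -3.5714, -3.5714, 28.4286, -3.5714, 1.4286, -7.5714
Σ(xᵢ − x̄)² = 1039.7143 ⇒ m₂ = 1039.7143/7 = 148.53061
Σ(xᵢ − x̄)³ = 20858.3265 ⇒ m₃ = 20858.3265/7 = 2979.76093
m₂^(3/2) = 148.53061^(1.5) = 1810.18915
g_1 = m₃ / m₂^(3/2) = 2979.76093 / 1810.18915 ≈ 1.6461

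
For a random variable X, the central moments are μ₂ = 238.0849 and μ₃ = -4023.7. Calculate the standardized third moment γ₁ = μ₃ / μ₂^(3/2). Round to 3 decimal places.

σ = √μ₂ = √238.0849 = 15.43000
σ³ = μ₂^(3/2) = 3673.65001
γ₁ = μ₃/σ³ = -4023.7 / 3673.65001 ≈ -1.095

-1.095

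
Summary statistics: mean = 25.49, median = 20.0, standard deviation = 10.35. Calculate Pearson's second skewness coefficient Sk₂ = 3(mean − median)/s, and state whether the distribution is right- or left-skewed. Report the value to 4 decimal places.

Sk₂ = 3(25.49 − 20.0) / 10.35 = 3 × 5.4900 / 10.35
    = 16.4700 / 10.35 ≈ 1.5913
Sk₂ > 0 ⇒ mean > median ⇒ right-skewed (positive skew).

1.5913, right-skewed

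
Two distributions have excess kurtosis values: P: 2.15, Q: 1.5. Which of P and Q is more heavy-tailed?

P

Higher excess kurtosis ⇒ heavier tails relative to the normal distribution.
2.15 vs 1.5: the larger is 2.15, so P has heavier tails.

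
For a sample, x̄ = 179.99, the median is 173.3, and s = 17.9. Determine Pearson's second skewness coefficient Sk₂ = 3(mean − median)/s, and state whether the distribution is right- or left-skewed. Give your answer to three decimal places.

Sk₂ = 3(179.99 − 173.3) / 17.9 = 3 × 6.6900 / 17.9
    = 20.0700 / 17.9 ≈ 1.121
Sk₂ > 0 ⇒ mean > median ⇒ right-skewed (positive skew).

1.121, right-skewed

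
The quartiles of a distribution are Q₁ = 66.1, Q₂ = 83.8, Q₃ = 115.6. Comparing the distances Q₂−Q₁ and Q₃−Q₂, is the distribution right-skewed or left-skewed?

right-skewed

Q₂ − Q₁ = 17.7;  Q₃ − Q₂ = 31.8
Q₃ − Q₂ > Q₂ − Q₁ ⇒ the upper half is more spread out ⇒ right-skewed.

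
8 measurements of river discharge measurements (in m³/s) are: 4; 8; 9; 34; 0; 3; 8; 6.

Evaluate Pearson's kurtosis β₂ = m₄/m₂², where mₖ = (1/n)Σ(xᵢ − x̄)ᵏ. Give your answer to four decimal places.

5.2761

x̄ = 9.0000
Σ(xᵢ − x̄)² = 778.0000 ⇒ m₂ = 97.25000
Σ(xᵢ − x̄)⁴ = 399190.0000 ⇒ m₄ = 49898.75000
m₂² = 9457.56250
β₂ = m₄/m₂² = 49898.75000 / 9457.56250 ≈ 5.2761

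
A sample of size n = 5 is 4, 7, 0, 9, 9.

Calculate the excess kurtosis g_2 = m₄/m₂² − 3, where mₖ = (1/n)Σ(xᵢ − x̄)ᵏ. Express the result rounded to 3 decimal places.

-1.042

x̄ = 5.8000
Σ(xᵢ − x̄)² = 58.8000 ⇒ m₂ = 11.76000
Σ(xᵢ − x̄)⁴ = 1353.9360 ⇒ m₄ = 270.78720
m₂² = 138.29760
g_2 = m₄/m₂² − 3 = 1.95800 − 3 ≈ -1.042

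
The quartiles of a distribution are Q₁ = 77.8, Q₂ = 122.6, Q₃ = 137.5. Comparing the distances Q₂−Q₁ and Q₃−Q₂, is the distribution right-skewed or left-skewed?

left-skewed

Q₂ − Q₁ = 44.8;  Q₃ − Q₂ = 14.9
Q₂ − Q₁ > Q₃ − Q₂ ⇒ the lower half is more spread out ⇒ left-skewed.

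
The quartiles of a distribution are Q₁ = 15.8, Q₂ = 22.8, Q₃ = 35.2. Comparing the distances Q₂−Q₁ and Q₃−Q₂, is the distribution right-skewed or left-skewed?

Q₂ − Q₁ = 7.0;  Q₃ − Q₂ = 12.4
Q₃ − Q₂ > Q₂ − Q₁ ⇒ the upper half is more spread out ⇒ right-skewed.

right-skewed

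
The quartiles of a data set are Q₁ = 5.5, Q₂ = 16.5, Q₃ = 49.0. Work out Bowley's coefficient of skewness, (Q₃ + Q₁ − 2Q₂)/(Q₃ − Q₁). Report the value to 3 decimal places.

numerator: Q₃ + Q₁ − 2Q₂ = 49.0 + 5.5 − 2×16.5 = 21.5000
denominator: Q₃ − Q₁ = 49.0 − 5.5 = 43.5000
Bowley skewness = 21.5000 / 43.5000 ≈ 0.494

0.494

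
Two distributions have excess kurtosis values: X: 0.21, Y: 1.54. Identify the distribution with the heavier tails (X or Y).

Higher excess kurtosis ⇒ heavier tails relative to the normal distribution.
0.21 vs 1.54: the larger is 1.54, so Y has heavier tails.

Y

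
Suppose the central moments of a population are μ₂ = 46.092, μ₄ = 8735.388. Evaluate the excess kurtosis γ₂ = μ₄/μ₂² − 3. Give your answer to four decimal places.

1.1118

μ₂² = 46.092² = 2124.47246
μ₄/μ₂² = 8735.388 / 2124.47246 = 4.11179
γ₂ = 4.11179 − 3 ≈ 1.1118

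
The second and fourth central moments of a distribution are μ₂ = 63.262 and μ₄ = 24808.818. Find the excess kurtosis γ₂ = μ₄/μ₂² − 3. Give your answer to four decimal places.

μ₂² = 63.262² = 4002.08064
μ₄/μ₂² = 24808.818 / 4002.08064 = 6.19898
γ₂ = 6.19898 − 3 ≈ 3.1990

3.1990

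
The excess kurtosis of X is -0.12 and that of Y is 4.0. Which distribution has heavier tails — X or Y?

Higher excess kurtosis ⇒ heavier tails relative to the normal distribution.
-0.12 vs 4.0: the larger is 4.0, so Y has heavier tails. (Y is leptokurtic — heavier-than-normal tails; the other is platykurtic.)

Y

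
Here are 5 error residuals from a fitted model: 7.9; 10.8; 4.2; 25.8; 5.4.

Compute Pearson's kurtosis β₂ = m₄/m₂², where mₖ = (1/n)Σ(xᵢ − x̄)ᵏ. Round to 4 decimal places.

x̄ = 10.8200
Σ(xᵢ − x̄)² = 306.1280 ⇒ m₂ = 61.22560
Σ(xᵢ − x̄)⁴ = 53211.7899 ⇒ m₄ = 10642.35799
m₂² = 3748.57410
β₂ = m₄/m₂² = 10642.35799 / 3748.57410 ≈ 2.8390

2.8390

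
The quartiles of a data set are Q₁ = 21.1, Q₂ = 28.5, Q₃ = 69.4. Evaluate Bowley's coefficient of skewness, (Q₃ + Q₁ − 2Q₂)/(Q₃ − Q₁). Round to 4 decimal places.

numerator: Q₃ + Q₁ − 2Q₂ = 69.4 + 21.1 − 2×28.5 = 33.5000
denominator: Q₃ − Q₁ = 69.4 − 21.1 = 48.3000
Bowley skewness = 33.5000 / 48.3000 ≈ 0.6936

0.6936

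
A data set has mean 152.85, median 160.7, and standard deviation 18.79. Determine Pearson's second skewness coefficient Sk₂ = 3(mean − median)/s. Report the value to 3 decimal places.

Sk₂ = 3(152.85 − 160.7) / 18.79 = 3 × -7.8500 / 18.79
    = -23.5500 / 18.79 ≈ -1.253

-1.253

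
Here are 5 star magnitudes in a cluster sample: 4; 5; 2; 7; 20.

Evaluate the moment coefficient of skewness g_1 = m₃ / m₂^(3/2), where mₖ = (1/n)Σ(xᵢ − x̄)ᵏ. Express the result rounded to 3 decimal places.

x̄ = (4 + 5 + 2 + 7 + 20) / 5 = 7.6000
deviations (xᵢ − x̄): -3.6000, -2.6000, -5.6000, -0.6000, 12.4000
Σ(xᵢ − x̄)² = 205.2000 ⇒ m₂ = 205.2000/5 = 41.04000
Σ(xᵢ − x̄)³ = 1666.5600 ⇒ m₃ = 1666.5600/5 = 333.31200
m₂^(3/2) = 41.04000^(1.5) = 262.91237
g_1 = m₃ / m₂^(3/2) = 333.31200 / 262.91237 ≈ 1.268

1.268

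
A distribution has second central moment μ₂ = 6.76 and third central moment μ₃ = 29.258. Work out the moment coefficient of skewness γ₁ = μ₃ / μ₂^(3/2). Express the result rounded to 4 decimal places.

σ = √μ₂ = √6.76 = 2.60000
σ³ = μ₂^(3/2) = 17.57600
γ₁ = μ₃/σ³ = 29.258 / 17.57600 ≈ 1.6647

1.6647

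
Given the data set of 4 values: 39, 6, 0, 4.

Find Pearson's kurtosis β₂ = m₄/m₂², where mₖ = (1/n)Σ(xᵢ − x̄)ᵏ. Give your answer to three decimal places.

2.286

x̄ = 12.2500
Σ(xᵢ − x̄)² = 972.7500 ⇒ m₂ = 243.18750
Σ(xᵢ − x̄)⁴ = 540706.8281 ⇒ m₄ = 135176.70703
m₂² = 59140.16016
β₂ = m₄/m₂² = 135176.70703 / 59140.16016 ≈ 2.286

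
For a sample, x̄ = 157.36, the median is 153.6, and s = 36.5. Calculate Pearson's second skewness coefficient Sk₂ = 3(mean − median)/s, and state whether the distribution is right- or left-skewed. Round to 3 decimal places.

0.309, right-skewed

Sk₂ = 3(157.36 − 153.6) / 36.5 = 3 × 3.7600 / 36.5
    = 11.2800 / 36.5 ≈ 0.309
Sk₂ > 0 ⇒ mean > median ⇒ right-skewed (positive skew).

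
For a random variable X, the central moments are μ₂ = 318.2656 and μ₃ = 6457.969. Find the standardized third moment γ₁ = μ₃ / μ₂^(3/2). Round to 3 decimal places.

σ = √μ₂ = √318.2656 = 17.84000
σ³ = μ₂^(3/2) = 5677.85830
γ₁ = μ₃/σ³ = 6457.969 / 5677.85830 ≈ 1.137

1.137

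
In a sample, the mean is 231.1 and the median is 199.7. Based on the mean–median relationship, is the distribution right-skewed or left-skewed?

right-skewed

mean − median = 231.1 − 199.7 = 31.4
mean > median ⇒ the longer tail is on the right ⇒ right-skewed (positively skewed).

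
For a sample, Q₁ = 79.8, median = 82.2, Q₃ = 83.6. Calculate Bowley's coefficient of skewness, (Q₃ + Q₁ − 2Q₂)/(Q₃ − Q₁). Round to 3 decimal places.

-0.263

numerator: Q₃ + Q₁ − 2Q₂ = 83.6 + 79.8 − 2×82.2 = -1.0000
denominator: Q₃ − Q₁ = 83.6 − 79.8 = 3.8000
Bowley skewness = -1.0000 / 3.8000 ≈ -0.263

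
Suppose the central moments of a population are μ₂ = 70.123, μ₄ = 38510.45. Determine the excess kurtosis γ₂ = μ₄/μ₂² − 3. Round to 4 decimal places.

4.8317

μ₂² = 70.123² = 4917.23513
μ₄/μ₂² = 38510.45 / 4917.23513 = 7.83173
γ₂ = 7.83173 − 3 ≈ 4.8317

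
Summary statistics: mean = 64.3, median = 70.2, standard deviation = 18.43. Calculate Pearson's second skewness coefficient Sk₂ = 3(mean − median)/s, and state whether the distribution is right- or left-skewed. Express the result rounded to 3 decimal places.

-0.960, left-skewed

Sk₂ = 3(64.3 − 70.2) / 18.43 = 3 × -5.9000 / 18.43
    = -17.7000 / 18.43 ≈ -0.960
Sk₂ < 0 ⇒ mean < median ⇒ left-skewed (negative skew).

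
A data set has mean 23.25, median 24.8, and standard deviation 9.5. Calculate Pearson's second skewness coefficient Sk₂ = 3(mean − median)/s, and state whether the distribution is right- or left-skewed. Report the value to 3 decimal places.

-0.489, left-skewed

Sk₂ = 3(23.25 − 24.8) / 9.5 = 3 × -1.5500 / 9.5
    = -4.6500 / 9.5 ≈ -0.489
Sk₂ < 0 ⇒ mean < median ⇒ left-skewed (negative skew).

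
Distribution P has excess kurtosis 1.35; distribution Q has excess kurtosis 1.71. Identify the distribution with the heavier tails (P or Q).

Q

Higher excess kurtosis ⇒ heavier tails relative to the normal distribution.
1.35 vs 1.71: the larger is 1.71, so Q has heavier tails.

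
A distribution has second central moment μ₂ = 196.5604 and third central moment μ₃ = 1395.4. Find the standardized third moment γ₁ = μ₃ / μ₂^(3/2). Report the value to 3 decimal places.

0.506

σ = √μ₂ = √196.5604 = 14.02000
σ³ = μ₂^(3/2) = 2755.77681
γ₁ = μ₃/σ³ = 1395.4 / 2755.77681 ≈ 0.506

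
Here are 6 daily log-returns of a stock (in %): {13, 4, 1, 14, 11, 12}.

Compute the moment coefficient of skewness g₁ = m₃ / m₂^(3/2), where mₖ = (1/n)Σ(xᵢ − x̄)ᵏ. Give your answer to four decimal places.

-0.6951

x̄ = (13 + 4 + 1 + 14 + 11 + 12) / 6 = 9.1667
deviations (xᵢ − x̄): 3.8333, -5.1667, -8.1667, 4.8333, 1.8333, 2.8333
Σ(xᵢ − x̄)² = 142.8333 ⇒ m₂ = 142.8333/6 = 23.80556
Σ(xᵢ − x̄)³ = -484.4444 ⇒ m₃ = -484.4444/6 = -80.74074
m₂^(3/2) = 23.80556^(1.5) = 116.14954
g₁ = m₃ / m₂^(3/2) = -80.74074 / 116.14954 ≈ -0.6951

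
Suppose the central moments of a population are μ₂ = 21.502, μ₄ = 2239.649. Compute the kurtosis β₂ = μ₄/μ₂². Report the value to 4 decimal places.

μ₂² = 21.502² = 462.33600
μ₄/μ₂² = 2239.649 / 462.33600 = 4.84420
β₂ ≈ 4.8442

4.8442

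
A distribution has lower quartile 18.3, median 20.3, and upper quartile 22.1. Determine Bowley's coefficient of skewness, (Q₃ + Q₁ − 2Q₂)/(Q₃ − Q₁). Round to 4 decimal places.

-0.0526

numerator: Q₃ + Q₁ − 2Q₂ = 22.1 + 18.3 − 2×20.3 = -0.2000
denominator: Q₃ − Q₁ = 22.1 − 18.3 = 3.8000
Bowley skewness = -0.2000 / 3.8000 ≈ -0.0526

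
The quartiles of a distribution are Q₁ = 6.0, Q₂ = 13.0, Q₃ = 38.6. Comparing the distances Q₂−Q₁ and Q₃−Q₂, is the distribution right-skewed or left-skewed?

right-skewed

Q₂ − Q₁ = 7.0;  Q₃ − Q₂ = 25.6
Q₃ − Q₂ > Q₂ − Q₁ ⇒ the upper half is more spread out ⇒ right-skewed.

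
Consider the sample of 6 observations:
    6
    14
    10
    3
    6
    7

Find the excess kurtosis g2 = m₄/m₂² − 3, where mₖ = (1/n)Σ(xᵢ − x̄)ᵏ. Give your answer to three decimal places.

x̄ = 7.6667
Σ(xᵢ − x̄)² = 73.3333 ⇒ m₂ = 12.22222
Σ(xᵢ − x̄)⁴ = 2128.4444 ⇒ m₄ = 354.74074
m₂² = 149.38272
g2 = m₄/m₂² − 3 = 2.37471 − 3 ≈ -0.625

-0.625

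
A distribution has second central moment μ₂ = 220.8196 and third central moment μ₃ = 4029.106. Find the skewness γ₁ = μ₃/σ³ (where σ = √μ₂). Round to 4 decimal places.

σ = √μ₂ = √220.8196 = 14.86000
σ³ = μ₂^(3/2) = 3281.37926
γ₁ = μ₃/σ³ = 4029.106 / 3281.37926 ≈ 1.2279

1.2279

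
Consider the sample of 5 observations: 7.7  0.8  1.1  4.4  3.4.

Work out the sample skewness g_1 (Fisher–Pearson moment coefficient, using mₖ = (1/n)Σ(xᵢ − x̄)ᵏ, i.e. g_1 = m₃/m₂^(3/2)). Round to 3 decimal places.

0.546

x̄ = (7.7 + 0.8 + 1.1 + 4.4 + 3.4) / 5 = 3.4800
deviations (xᵢ − x̄): 4.2200, -2.6800, -2.3800, 0.9200, -0.0800
Σ(xᵢ − x̄)² = 31.5080 ⇒ m₂ = 31.5080/5 = 6.30160
Σ(xᵢ − x̄)³ = 43.1995 ⇒ m₃ = 43.1995/5 = 8.63990
m₂^(3/2) = 6.30160^(1.5) = 15.81890
g_1 = m₃ / m₂^(3/2) = 8.63990 / 15.81890 ≈ 0.546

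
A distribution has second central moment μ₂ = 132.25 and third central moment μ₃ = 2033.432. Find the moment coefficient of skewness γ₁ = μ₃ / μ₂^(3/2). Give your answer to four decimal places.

σ = √μ₂ = √132.25 = 11.50000
σ³ = μ₂^(3/2) = 1520.87500
γ₁ = μ₃/σ³ = 2033.432 / 1520.87500 ≈ 1.3370

1.3370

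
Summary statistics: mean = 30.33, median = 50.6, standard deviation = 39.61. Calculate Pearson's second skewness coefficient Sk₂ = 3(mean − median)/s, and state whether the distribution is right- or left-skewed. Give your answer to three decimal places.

Sk₂ = 3(30.33 − 50.6) / 39.61 = 3 × -20.2700 / 39.61
    = -60.8100 / 39.61 ≈ -1.535
Sk₂ < 0 ⇒ mean < median ⇒ left-skewed (negative skew).

-1.535, left-skewed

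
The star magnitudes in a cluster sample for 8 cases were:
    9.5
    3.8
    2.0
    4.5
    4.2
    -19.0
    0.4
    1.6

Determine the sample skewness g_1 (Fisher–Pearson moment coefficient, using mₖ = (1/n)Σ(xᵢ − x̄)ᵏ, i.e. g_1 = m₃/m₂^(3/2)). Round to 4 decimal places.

x̄ = (9.5 + 3.8 + 2.0 + 4.5 + 4.2 - 19.0 + 0.4 + 1.6) / 8 = 0.8750
deviations (xᵢ − x̄): 8.6250, 2.9250, 1.1250, 3.6250, 3.3250, -19.8750, -0.4750, 0.7250
Σ(xᵢ − x̄)² = 504.1750 ⇒ m₂ = 504.1750/8 = 63.02188
Σ(xᵢ − x̄)³ = -7098.1988 ⇒ m₃ = -7098.1988/8 = -887.27484
m₂^(3/2) = 63.02188^(1.5) = 500.30746
g_1 = m₃ / m₂^(3/2) = -887.27484 / 500.30746 ≈ -1.7735

-1.7735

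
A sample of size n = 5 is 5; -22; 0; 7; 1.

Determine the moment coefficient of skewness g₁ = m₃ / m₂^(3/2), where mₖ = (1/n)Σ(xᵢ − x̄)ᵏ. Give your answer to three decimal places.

-1.276

x̄ = (5 - 22 + 0 + 7 + 1) / 5 = -1.8000
deviations (xᵢ − x̄): 6.8000, -20.2000, 1.8000, 8.8000, 2.8000
Σ(xᵢ − x̄)² = 542.8000 ⇒ m₂ = 542.8000/5 = 108.56000
Σ(xᵢ − x̄)³ = -7218.7200 ⇒ m₃ = -7218.7200/5 = -1443.74400
m₂^(3/2) = 108.56000^(1.5) = 1131.10977
g₁ = m₃ / m₂^(3/2) = -1443.74400 / 1131.10977 ≈ -1.276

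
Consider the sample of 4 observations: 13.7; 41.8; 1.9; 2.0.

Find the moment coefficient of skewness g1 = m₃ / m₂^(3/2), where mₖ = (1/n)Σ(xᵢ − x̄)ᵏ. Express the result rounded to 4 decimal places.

0.8849

x̄ = (13.7 + 41.8 + 1.9 + 2.0) / 4 = 14.8500
deviations (xᵢ − x̄): -1.1500, 26.9500, -12.9500, -12.8500
Σ(xᵢ − x̄)² = 1060.4500 ⇒ m₂ = 1060.4500/4 = 265.11250
Σ(xᵢ − x̄)³ = 15278.7600 ⇒ m₃ = 15278.7600/4 = 3819.69000
m₂^(3/2) = 265.11250^(1.5) = 4316.63480
g1 = m₃ / m₂^(3/2) = 3819.69000 / 4316.63480 ≈ 0.8849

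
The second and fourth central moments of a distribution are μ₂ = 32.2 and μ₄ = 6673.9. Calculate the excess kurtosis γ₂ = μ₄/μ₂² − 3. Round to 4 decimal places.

3.4368

μ₂² = 32.2² = 1036.84000
μ₄/μ₂² = 6673.9 / 1036.84000 = 6.43677
γ₂ = 6.43677 − 3 ≈ 3.4368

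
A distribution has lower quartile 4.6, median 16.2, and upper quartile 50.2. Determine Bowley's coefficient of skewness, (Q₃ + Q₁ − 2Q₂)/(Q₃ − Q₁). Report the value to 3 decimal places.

numerator: Q₃ + Q₁ − 2Q₂ = 50.2 + 4.6 − 2×16.2 = 22.4000
denominator: Q₃ − Q₁ = 50.2 − 4.6 = 45.6000
Bowley skewness = 22.4000 / 45.6000 ≈ 0.491

0.491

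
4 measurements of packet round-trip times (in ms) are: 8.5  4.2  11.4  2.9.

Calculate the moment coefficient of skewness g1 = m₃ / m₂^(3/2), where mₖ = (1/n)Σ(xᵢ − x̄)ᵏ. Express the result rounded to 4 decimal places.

0.2067

x̄ = (8.5 + 4.2 + 11.4 + 2.9) / 4 = 6.7500
deviations (xᵢ − x̄): 1.7500, -2.5500, 4.6500, -3.8500
Σ(xᵢ − x̄)² = 46.0100 ⇒ m₂ = 46.0100/4 = 11.50250
Σ(xᵢ − x̄)³ = 32.2560 ⇒ m₃ = 32.2560/4 = 8.06400
m₂^(3/2) = 11.50250^(1.5) = 39.01111
g1 = m₃ / m₂^(3/2) = 8.06400 / 39.01111 ≈ 0.2067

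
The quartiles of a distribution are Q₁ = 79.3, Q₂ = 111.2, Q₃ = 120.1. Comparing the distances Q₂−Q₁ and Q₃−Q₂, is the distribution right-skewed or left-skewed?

left-skewed

Q₂ − Q₁ = 31.9;  Q₃ − Q₂ = 8.9
Q₂ − Q₁ > Q₃ − Q₂ ⇒ the lower half is more spread out ⇒ left-skewed.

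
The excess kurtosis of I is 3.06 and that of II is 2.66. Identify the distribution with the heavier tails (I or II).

Higher excess kurtosis ⇒ heavier tails relative to the normal distribution.
3.06 vs 2.66: the larger is 3.06, so I has heavier tails.

I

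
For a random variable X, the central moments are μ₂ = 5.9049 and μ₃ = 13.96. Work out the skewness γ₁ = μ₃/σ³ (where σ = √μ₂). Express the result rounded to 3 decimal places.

0.973

σ = √μ₂ = √5.9049 = 2.43000
σ³ = μ₂^(3/2) = 14.34891
γ₁ = μ₃/σ³ = 13.96 / 14.34891 ≈ 0.973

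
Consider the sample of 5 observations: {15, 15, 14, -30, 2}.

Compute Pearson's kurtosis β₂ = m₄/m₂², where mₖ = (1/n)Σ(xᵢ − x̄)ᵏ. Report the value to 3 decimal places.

x̄ = 3.2000
Σ(xᵢ − x̄)² = 1498.8000 ⇒ m₂ = 299.76000
Σ(xᵢ − x̄)⁴ = 1267315.5360 ⇒ m₄ = 253463.10720
m₂² = 89856.05760
β₂ = m₄/m₂² = 253463.10720 / 89856.05760 ≈ 2.821

2.821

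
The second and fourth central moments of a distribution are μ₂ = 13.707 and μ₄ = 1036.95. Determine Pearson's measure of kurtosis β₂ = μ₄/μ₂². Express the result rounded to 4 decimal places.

5.5192

μ₂² = 13.707² = 187.88185
μ₄/μ₂² = 1036.95 / 187.88185 = 5.51916
β₂ ≈ 5.5192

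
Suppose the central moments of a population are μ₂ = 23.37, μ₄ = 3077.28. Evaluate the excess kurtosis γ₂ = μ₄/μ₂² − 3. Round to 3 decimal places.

2.634

μ₂² = 23.37² = 546.15690
μ₄/μ₂² = 3077.28 / 546.15690 = 5.63442
γ₂ = 5.63442 − 3 ≈ 2.634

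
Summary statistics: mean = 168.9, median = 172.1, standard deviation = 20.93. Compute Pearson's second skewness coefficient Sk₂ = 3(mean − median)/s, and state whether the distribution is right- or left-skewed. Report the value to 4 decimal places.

Sk₂ = 3(168.9 − 172.1) / 20.93 = 3 × -3.2000 / 20.93
    = -9.6000 / 20.93 ≈ -0.4587
Sk₂ < 0 ⇒ mean < median ⇒ left-skewed (negative skew).

-0.4587, left-skewed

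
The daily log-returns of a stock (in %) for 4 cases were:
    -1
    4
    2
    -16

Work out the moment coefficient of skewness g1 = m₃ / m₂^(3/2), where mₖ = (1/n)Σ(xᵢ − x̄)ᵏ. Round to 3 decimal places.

-0.984

x̄ = (-1 + 4 + 2 - 16) / 4 = -2.7500
deviations (xᵢ − x̄): 1.7500, 6.7500, 4.7500, -13.2500
Σ(xᵢ − x̄)² = 246.7500 ⇒ m₂ = 246.7500/4 = 61.68750
Σ(xᵢ − x̄)³ = -1906.1250 ⇒ m₃ = -1906.1250/4 = -476.53125
m₂^(3/2) = 61.68750^(1.5) = 484.50220
g1 = m₃ / m₂^(3/2) = -476.53125 / 484.50220 ≈ -0.984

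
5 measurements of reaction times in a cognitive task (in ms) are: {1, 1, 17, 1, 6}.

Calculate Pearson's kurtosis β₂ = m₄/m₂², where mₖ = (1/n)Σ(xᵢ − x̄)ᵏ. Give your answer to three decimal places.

2.733

x̄ = 5.2000
Σ(xᵢ − x̄)² = 192.8000 ⇒ m₂ = 38.56000
Σ(xᵢ − x̄)⁴ = 20321.6960 ⇒ m₄ = 4064.33920
m₂² = 1486.87360
β₂ = m₄/m₂² = 4064.33920 / 1486.87360 ≈ 2.733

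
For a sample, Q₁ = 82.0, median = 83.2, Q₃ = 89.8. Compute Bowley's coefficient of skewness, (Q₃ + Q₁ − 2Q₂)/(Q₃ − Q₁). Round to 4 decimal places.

numerator: Q₃ + Q₁ − 2Q₂ = 89.8 + 82.0 − 2×83.2 = 5.4000
denominator: Q₃ − Q₁ = 89.8 − 82.0 = 7.8000
Bowley skewness = 5.4000 / 7.8000 ≈ 0.6923

0.6923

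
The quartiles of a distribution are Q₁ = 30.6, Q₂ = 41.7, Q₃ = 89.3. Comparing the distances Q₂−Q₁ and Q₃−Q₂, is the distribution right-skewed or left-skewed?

Q₂ − Q₁ = 11.1;  Q₃ − Q₂ = 47.6
Q₃ − Q₂ > Q₂ − Q₁ ⇒ the upper half is more spread out ⇒ right-skewed.

right-skewed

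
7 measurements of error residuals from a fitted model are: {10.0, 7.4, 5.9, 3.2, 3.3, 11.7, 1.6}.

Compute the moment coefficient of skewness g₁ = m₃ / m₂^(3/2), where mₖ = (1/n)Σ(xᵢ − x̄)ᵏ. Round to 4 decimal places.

x̄ = (10.0 + 7.4 + 5.9 + 3.2 + 3.3 + 11.7 + 1.6) / 7 = 6.1571
deviations (xᵢ − x̄): 3.8429, 1.2429, -0.2571, -2.9571, -2.8571, 5.5429, -4.5571
Σ(xᵢ − x̄)² = 84.7771 ⇒ m₂ = 84.7771/7 = 12.11102
Σ(xᵢ − x̄)³ = 85.1235 ⇒ m₃ = 85.1235/7 = 12.16050
m₂^(3/2) = 12.11102^(1.5) = 42.14743
g₁ = m₃ / m₂^(3/2) = 12.16050 / 42.14743 ≈ 0.2885

0.2885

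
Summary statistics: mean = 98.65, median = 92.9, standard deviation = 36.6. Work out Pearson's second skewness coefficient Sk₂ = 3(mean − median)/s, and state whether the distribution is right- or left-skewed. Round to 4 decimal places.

Sk₂ = 3(98.65 − 92.9) / 36.6 = 3 × 5.7500 / 36.6
    = 17.2500 / 36.6 ≈ 0.4713
Sk₂ > 0 ⇒ mean > median ⇒ right-skewed (positive skew).

0.4713, right-skewed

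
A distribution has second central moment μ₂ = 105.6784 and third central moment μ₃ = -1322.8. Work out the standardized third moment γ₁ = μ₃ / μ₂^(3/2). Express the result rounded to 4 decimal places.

σ = √μ₂ = √105.6784 = 10.28000
σ³ = μ₂^(3/2) = 1086.37395
γ₁ = μ₃/σ³ = -1322.8 / 1086.37395 ≈ -1.2176

-1.2176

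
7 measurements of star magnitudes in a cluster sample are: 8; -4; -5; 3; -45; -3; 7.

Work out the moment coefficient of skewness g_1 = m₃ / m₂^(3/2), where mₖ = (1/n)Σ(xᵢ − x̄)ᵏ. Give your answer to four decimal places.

-1.6868

x̄ = (8 - 4 - 5 + 3 - 45 - 3 + 7) / 7 = -5.5714
deviations (xᵢ − x̄): 13.5714, 1.5714, 0.5714, 8.5714, -39.4286, 2.5714, 12.5714
Σ(xᵢ − x̄)² = 1979.7143 ⇒ m₂ = 1979.7143/7 = 282.81633
Σ(xᵢ − x̄)³ = -56158.8980 ⇒ m₃ = -56158.8980/7 = -8022.69971
m₂^(3/2) = 282.81633^(1.5) = 4756.16284
g_1 = m₃ / m₂^(3/2) = -8022.69971 / 4756.16284 ≈ -1.6868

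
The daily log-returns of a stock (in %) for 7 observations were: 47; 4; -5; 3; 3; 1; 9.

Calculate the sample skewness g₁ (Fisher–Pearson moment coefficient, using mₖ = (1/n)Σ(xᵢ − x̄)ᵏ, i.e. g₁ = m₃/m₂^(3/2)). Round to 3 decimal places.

x̄ = (47 + 4 - 5 + 3 + 3 + 1 + 9) / 7 = 8.8571
deviations (xᵢ − x̄): 38.1429, -4.8571, -13.8571, -5.8571, -5.8571, -7.8571, 0.1429
Σ(xᵢ − x̄)² = 1800.8571 ⇒ m₂ = 1800.8571/7 = 257.26531
Σ(xᵢ − x̄)³ = 51830.8163 ⇒ m₃ = 51830.8163/7 = 7404.40233
m₂^(3/2) = 257.26531^(1.5) = 4126.40484
g₁ = m₃ / m₂^(3/2) = 7404.40233 / 4126.40484 ≈ 1.794

1.794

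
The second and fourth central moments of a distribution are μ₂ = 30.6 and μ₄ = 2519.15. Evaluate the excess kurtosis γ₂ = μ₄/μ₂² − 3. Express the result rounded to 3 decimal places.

μ₂² = 30.6² = 936.36000
μ₄/μ₂² = 2519.15 / 936.36000 = 2.69036
γ₂ = 2.69036 − 3 ≈ -0.310

-0.310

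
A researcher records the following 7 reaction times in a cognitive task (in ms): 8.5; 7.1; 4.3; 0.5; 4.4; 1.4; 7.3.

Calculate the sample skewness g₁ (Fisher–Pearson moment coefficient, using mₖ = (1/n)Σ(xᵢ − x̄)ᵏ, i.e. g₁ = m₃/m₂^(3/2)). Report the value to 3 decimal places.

-0.243

x̄ = (8.5 + 7.1 + 4.3 + 0.5 + 4.4 + 1.4 + 7.3) / 7 = 4.7857
deviations (xᵢ − x̄): 3.7143, 2.3143, -0.4857, -4.2857, -0.3857, -3.3857, 2.5143
Σ(xᵢ − x̄)² = 55.6886 ⇒ m₂ = 55.6886/7 = 7.95551
Σ(xᵢ − x̄)³ = -38.1683 ⇒ m₃ = -38.1683/7 = -5.45262
m₂^(3/2) = 7.95551^(1.5) = 22.43893
g₁ = m₃ / m₂^(3/2) = -5.45262 / 22.43893 ≈ -0.243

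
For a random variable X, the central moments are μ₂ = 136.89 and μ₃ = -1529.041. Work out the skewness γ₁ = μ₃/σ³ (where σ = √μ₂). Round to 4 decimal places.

σ = √μ₂ = √136.89 = 11.70000
σ³ = μ₂^(3/2) = 1601.61300
γ₁ = μ₃/σ³ = -1529.041 / 1601.61300 ≈ -0.9547

-0.9547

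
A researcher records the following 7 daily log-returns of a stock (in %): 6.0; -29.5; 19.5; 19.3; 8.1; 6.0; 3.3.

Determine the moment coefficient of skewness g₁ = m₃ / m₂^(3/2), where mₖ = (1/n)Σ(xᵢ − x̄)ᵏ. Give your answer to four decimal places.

x̄ = (6.0 - 29.5 + 19.5 + 19.3 + 8.1 + 6.0 + 3.3) / 7 = 4.6714
deviations (xᵢ − x̄): 1.3286, -34.1714, 14.8286, 14.6286, 3.4286, 1.3286, -1.3714
Σ(xᵢ − x̄)² = 1618.7343 ⇒ m₂ = 1618.7343/7 = 231.24776
Σ(xᵢ − x̄)³ = -33468.0572 ⇒ m₃ = -33468.0572/7 = -4781.15103
m₂^(3/2) = 231.24776^(1.5) = 3516.54588
g₁ = m₃ / m₂^(3/2) = -4781.15103 / 3516.54588 ≈ -1.3596

-1.3596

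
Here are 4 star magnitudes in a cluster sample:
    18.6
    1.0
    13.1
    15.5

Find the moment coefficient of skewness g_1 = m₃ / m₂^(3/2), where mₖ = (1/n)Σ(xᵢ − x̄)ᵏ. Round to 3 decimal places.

-0.864

x̄ = (18.6 + 1.0 + 13.1 + 15.5) / 4 = 12.0500
deviations (xᵢ − x̄): 6.5500, -11.0500, 1.0500, 3.4500
Σ(xᵢ − x̄)² = 178.0100 ⇒ m₂ = 178.0100/4 = 44.50250
Σ(xᵢ − x̄)³ = -1026.0000 ⇒ m₃ = -1026.0000/4 = -256.50000
m₂^(3/2) = 44.50250^(1.5) = 296.87704
g_1 = m₃ / m₂^(3/2) = -256.50000 / 296.87704 ≈ -0.864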